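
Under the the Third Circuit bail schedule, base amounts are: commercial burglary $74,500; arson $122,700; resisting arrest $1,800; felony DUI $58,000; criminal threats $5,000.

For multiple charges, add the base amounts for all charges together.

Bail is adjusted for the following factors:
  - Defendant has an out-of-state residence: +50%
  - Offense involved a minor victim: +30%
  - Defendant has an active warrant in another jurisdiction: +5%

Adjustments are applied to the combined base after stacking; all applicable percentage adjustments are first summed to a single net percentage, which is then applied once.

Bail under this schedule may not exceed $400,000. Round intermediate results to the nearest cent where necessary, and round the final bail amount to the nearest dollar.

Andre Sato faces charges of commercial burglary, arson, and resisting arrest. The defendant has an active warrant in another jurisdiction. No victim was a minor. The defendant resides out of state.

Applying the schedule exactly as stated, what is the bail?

Base amounts from the schedule: commercial burglary $74,500; arson $122,700; resisting arrest $1,800.
Stacking rule: sum of all bases. $74,500 + $122,700 + $1,800 = $199,000.
Net percentage adjustment: +50% +5% = +55%. $199,000 × 1.55 = $308,450.
$308,450 is within the $400,000 maximum.

$308,450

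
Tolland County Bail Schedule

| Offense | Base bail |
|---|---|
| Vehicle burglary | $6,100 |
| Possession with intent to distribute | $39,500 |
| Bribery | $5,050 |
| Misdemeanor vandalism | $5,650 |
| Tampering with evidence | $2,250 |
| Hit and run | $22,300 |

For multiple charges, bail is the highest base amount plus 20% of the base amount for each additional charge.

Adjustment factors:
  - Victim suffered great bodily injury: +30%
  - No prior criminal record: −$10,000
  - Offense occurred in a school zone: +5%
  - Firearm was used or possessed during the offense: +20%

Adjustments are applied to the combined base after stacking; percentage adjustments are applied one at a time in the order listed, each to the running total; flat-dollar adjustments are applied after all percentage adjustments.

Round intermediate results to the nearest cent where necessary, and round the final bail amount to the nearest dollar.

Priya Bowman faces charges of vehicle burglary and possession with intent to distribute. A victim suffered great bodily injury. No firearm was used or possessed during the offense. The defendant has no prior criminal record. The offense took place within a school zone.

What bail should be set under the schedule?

Base amounts from the schedule: vehicle burglary $6,100; possession with intent to distribute $39,500.
Stacking rule: highest base plus 20% of each additional charge. Highest is possession with intent to distribute at $39,500. Additional: $6,100 × 20% = $1,220. Combined base = $39,500 + $1,220 = $40,720.
Victim suffered great bodily injury (+30%): $40,720 × 1.3 = $52,936.
Offense occurred in a school zone (+5%): $52,936 × 1.05 = $55,582.80.
No prior criminal record (−$10,000 flat): $55,582.80 − $10,000 = $45,582.80.
Rounded to the nearest dollar: $45,583.

$45,583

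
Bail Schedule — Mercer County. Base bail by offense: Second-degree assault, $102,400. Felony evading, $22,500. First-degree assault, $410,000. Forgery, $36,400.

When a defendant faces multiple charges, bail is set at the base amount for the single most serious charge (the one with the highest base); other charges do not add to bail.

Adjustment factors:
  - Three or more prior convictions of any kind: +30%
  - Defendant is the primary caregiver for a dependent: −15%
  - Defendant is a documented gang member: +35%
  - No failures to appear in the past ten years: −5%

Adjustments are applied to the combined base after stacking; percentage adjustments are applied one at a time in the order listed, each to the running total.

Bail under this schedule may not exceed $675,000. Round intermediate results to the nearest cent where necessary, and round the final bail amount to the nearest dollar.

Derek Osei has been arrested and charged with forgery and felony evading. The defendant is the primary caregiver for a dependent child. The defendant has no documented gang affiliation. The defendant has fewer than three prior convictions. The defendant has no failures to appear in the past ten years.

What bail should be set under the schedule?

$29,393

Base amounts from the schedule: forgery $36,400; felony evading $22,500.
Stacking rule: use the highest base only. Highest is forgery at $36,400. Combined base = $36,400.
Defendant is the primary caregiver for a dependent (−15%): $36,400 × 0.85 = $30,940.
No failures to appear in the past ten years (−5%): $30,940 × 0.95 = $29,393.
$29,393 is within the $675,000 maximum.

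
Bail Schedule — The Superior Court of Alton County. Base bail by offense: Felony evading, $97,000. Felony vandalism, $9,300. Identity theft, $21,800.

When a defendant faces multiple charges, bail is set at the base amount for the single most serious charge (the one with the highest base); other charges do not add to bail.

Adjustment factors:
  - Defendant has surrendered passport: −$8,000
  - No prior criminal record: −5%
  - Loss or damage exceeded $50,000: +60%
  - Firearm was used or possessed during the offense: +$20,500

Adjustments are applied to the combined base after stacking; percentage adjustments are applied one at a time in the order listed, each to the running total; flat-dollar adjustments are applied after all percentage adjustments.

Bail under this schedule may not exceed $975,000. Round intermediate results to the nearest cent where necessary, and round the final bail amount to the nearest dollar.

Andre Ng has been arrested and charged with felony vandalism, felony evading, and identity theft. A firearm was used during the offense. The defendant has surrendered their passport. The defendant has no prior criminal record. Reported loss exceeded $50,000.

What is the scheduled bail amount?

$159,940

Base amounts from the schedule: felony vandalism $9,300; felony evading $97,000; identity theft $21,800.
Stacking rule: use the highest base only. Highest is felony evading at $97,000. Combined base = $97,000.
No prior criminal record (−5%): $97,000 × 0.95 = $92,150.
Loss or damage exceeded $50,000 (+60%): $92,150 × 1.6 = $147,440.
Defendant has surrendered passport (−$8,000 flat): $147,440 − $8,000 = $139,440.
Firearm was used or possessed during the offense (+$20,500 flat): $139,440 + $20,500 = $159,940.
$159,940 is within the $975,000 maximum.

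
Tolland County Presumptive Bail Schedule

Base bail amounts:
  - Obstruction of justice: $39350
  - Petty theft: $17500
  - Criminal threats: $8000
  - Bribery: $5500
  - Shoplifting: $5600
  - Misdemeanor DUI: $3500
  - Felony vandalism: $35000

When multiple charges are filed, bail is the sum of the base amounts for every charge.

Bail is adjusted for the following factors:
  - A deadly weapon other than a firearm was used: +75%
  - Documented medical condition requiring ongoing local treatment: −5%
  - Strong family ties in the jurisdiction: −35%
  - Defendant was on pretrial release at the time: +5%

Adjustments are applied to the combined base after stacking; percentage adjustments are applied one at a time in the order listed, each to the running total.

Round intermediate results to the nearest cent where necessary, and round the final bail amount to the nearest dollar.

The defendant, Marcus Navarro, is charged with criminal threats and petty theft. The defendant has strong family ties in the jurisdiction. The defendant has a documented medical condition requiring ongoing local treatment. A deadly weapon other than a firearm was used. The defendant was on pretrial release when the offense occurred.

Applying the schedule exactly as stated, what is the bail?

$28934

Base amounts from the schedule: criminal threats $8000; petty theft $17500.
Stacking rule: sum of all bases. $8000 + $17500 = $25500.
A deadly weapon other than a firearm was used (+75%): $25500 × 1.75 = $44625.
Documented medical condition requiring ongoing local treatment (−5%): $44625 × 0.95 = $42393.75.
Strong family ties in the jurisdiction (−35%): $42393.75 × 0.65 = $27555.94.
Defendant was on pretrial release at the time (+5%): $27555.94 × 1.05 = $28933.74.
Rounded to the nearest dollar: $28934.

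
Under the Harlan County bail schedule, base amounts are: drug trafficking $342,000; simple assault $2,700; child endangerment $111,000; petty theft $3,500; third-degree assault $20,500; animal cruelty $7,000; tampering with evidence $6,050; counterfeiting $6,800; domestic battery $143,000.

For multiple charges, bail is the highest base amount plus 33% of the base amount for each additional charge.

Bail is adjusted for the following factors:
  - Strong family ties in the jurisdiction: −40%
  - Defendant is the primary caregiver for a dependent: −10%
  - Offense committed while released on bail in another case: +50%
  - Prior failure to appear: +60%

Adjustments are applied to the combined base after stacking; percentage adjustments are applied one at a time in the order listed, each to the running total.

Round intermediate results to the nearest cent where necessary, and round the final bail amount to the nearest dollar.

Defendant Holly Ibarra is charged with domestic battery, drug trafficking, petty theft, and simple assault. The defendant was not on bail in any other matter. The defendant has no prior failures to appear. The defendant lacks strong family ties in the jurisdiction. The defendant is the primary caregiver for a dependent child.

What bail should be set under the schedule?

Base amounts from the schedule: domestic battery $143,000; drug trafficking $342,000; petty theft $3,500; simple assault $2,700.
Stacking rule: highest base plus 33% of each additional charge. Highest is drug trafficking at $342,000. Additional: $143,000 × 33% = $47,190; $3,500 × 33% = $1,155; $2,700 × 33% = $891. Combined base = $342,000 + $49,236 = $391,236.
Defendant is the primary caregiver for a dependent (−10%): $391,236 × 0.9 = $352,112.40.
Rounded to the nearest dollar: $352,112.

$352,112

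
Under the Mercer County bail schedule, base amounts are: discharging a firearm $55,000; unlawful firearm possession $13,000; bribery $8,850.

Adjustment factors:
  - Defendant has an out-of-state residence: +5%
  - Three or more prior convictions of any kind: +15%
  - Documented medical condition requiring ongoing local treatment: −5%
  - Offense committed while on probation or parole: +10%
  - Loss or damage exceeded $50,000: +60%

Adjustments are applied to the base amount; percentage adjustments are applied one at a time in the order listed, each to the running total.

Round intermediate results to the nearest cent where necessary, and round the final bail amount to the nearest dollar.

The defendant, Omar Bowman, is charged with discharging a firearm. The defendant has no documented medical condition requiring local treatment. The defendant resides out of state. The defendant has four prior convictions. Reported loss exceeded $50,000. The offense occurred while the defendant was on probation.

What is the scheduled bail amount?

$116,886

Base amounts from the schedule: discharging a firearm $55,000.
Single charge. Combined base = $55,000.
Defendant has an out-of-state residence (+5%): $55,000 × 1.05 = $57,750.
Three or more prior convictions of any kind (+15%): $57,750 × 1.15 = $66,412.50.
Offense committed while on probation or parole (+10%): $66,412.50 × 1.1 = $73,053.75.
Loss or damage exceeded $50,000 (+60%): $73,053.75 × 1.6 = $116,886.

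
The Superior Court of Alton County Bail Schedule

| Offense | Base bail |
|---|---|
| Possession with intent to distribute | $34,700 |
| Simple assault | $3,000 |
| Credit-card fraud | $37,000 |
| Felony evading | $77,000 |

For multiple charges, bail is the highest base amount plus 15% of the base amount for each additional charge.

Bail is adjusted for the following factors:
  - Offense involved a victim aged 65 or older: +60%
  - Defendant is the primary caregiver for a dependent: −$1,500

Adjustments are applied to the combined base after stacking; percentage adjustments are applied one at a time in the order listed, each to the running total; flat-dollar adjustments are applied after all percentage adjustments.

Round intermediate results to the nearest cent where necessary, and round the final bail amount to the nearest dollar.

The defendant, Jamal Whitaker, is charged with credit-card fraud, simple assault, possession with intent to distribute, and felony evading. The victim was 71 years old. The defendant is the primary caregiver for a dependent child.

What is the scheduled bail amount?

$139,628

Base amounts from the schedule: credit-card fraud $37,000; simple assault $3,000; possession with intent to distribute $34,700; felony evading $77,000.
Stacking rule: highest base plus 15% of each additional charge. Highest is felony evading at $77,000. Additional: $37,000 × 15% = $5,550; $3,000 × 15% = $450; $34,700 × 15% = $5,205. Combined base = $77,000 + $11,205 = $88,205.
Offense involved a victim aged 65 or older (+60%): $88,205 × 1.6 = $141,128.
Defendant is the primary caregiver for a dependent (−$1,500 flat): $141,128 − $1,500 = $139,628.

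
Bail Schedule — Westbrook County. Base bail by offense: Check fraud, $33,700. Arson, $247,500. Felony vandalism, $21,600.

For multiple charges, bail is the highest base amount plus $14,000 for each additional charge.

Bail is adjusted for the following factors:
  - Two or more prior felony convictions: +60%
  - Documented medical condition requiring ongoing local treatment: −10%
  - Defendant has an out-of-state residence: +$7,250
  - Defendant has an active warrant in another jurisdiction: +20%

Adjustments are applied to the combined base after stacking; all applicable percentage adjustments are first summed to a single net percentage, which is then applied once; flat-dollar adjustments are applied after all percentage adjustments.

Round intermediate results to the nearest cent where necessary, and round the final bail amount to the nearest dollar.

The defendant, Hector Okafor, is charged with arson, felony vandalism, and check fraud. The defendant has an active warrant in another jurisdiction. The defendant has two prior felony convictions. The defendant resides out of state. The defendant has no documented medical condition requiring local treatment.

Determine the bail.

Base amounts from the schedule: arson $247,500; felony vandalism $21,600; check fraud $33,700.
Stacking rule: highest base plus $14,000 per additional charge. Highest is arson at $247,500; 2 additional charges → +$28,000. Combined base = $275,500.
Net percentage adjustment: +60% +20% = +80%. $275,500 × 1.8 = $495,900.
Defendant has an out-of-state residence (+$7,250 flat): $495,900 + $7,250 = $503,150.

$503,150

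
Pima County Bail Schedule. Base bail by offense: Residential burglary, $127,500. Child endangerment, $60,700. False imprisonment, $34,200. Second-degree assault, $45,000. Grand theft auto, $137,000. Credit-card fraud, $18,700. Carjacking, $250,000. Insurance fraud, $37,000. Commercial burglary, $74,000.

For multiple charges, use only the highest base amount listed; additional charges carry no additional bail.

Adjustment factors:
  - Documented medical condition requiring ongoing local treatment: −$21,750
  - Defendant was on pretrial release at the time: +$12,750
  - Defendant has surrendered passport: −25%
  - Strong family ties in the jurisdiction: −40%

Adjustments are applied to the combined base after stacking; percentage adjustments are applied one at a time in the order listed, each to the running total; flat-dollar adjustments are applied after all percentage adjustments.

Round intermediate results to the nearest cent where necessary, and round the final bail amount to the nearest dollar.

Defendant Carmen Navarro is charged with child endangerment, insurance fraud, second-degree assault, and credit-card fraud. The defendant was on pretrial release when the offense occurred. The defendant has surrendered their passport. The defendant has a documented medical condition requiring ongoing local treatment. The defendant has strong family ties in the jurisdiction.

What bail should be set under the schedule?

Base amounts from the schedule: child endangerment $60,700; insurance fraud $37,000; second-degree assault $45,000; credit-card fraud $18,700.
Stacking rule: use the highest base only. Highest is child endangerment at $60,700. Combined base = $60,700.
Defendant has surrendered passport (−25%): $60,700 × 0.75 = $45,525.
Strong family ties in the jurisdiction (−40%): $45,525 × 0.6 = $27,315.
Documented medical condition requiring ongoing local treatment (−$21,750 flat): $27,315 − $21,750 = $5,565.
Defendant was on pretrial release at the time (+$12,750 flat): $5,565 + $12,750 = $18,315.

$18,315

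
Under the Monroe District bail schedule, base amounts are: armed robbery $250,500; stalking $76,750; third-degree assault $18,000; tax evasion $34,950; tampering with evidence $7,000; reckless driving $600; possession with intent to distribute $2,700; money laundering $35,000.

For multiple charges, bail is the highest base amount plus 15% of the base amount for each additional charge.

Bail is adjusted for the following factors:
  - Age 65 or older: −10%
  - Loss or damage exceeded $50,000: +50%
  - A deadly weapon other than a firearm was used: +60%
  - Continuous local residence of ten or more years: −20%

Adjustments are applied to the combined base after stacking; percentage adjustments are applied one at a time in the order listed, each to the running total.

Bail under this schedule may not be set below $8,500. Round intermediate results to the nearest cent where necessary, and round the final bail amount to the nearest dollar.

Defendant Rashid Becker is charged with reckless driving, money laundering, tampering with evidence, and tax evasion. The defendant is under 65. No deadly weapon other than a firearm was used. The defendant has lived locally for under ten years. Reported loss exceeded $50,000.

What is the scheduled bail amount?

$62,074

Base amounts from the schedule: reckless driving $600; money laundering $35,000; tampering with evidence $7,000; tax evasion $34,950.
Stacking rule: highest base plus 15% of each additional charge. Highest is money laundering at $35,000. Additional: $600 × 15% = $90; $7,000 × 15% = $1,050; $34,950 × 15% = $5,242.50. Combined base = $35,000 + $6,382.50 = $41,382.50.
Loss or damage exceeded $50,000 (+50%): $41,382.50 × 1.5 = $62,073.75.
$62,073.75 is at or above the $8,500 minimum.
Rounded to the nearest dollar: $62,074.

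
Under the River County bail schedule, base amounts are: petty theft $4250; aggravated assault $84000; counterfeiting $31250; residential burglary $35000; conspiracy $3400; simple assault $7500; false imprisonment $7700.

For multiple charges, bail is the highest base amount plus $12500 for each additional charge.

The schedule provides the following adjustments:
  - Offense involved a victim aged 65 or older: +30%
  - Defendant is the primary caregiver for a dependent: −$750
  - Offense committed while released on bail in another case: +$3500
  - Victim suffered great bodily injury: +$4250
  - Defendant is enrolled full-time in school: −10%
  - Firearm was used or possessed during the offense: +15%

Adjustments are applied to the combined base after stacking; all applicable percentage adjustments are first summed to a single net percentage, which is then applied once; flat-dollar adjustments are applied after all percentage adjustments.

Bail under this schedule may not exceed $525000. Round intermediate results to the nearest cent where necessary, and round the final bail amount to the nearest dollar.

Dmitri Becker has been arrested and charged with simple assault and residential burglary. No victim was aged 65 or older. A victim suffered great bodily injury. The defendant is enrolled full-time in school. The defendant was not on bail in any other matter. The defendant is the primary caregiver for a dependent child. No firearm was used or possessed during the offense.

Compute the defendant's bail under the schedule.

Base amounts from the schedule: simple assault $7500; residential burglary $35000.
Stacking rule: highest base plus $12500 per additional charge. Highest is residential burglary at $35000; 1 additional charge → +$12500. Combined base = $47500.
Defendant is enrolled full-time in school (−10%): $47500 × 0.9 = $42750.
Defendant is the primary caregiver for a dependent (−$750 flat): $42750 − $750 = $42000.
Victim suffered great bodily injury (+$4250 flat): $42000 + $4250 = $46250.
$46250 is within the $525000 maximum.

$46250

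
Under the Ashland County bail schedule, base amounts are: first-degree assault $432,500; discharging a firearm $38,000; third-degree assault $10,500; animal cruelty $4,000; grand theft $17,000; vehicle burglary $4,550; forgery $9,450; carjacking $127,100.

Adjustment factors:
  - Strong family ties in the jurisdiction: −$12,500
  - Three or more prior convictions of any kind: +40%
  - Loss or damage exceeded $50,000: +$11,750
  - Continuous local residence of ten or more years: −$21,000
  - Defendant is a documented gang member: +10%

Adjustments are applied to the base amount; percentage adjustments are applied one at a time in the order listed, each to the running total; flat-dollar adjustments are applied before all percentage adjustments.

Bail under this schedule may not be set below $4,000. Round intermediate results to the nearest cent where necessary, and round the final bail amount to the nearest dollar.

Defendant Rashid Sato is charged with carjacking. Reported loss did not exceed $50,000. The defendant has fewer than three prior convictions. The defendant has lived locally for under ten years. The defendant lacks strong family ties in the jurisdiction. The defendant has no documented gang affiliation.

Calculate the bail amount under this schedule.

Base amounts from the schedule: carjacking $127,100.
Single charge. Combined base = $127,100.
No adjustment factors apply to this defendant.
$127,100 is at or above the $4,000 minimum.

$127,100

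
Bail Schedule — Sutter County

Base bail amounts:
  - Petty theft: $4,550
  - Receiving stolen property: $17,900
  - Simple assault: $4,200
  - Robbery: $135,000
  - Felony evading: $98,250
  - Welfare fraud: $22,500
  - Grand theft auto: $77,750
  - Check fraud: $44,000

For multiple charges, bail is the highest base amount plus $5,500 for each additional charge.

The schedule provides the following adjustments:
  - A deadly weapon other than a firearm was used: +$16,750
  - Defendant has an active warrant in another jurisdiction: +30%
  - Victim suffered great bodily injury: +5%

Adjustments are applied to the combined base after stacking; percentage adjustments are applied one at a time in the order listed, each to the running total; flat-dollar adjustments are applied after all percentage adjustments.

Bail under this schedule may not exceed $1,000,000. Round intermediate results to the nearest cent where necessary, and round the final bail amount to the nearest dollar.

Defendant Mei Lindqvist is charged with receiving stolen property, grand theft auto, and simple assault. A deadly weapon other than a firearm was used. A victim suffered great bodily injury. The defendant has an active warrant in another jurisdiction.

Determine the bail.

Base amounts from the schedule: receiving stolen property $17,900; grand theft auto $77,750; simple assault $4,200.
Stacking rule: highest base plus $5,500 per additional charge. Highest is grand theft auto at $77,750; 2 additional charges → +$11,000. Combined base = $88,750.
Defendant has an active warrant in another jurisdiction (+30%): $88,750 × 1.3 = $115,375.
Victim suffered great bodily injury (+5%): $115,375 × 1.05 = $121,143.75.
A deadly weapon other than a firearm was used (+$16,750 flat): $121,143.75 + $16,750 = $137,893.75.
$137,893.75 is within the $1,000,000 maximum.
Rounded to the nearest dollar: $137,894.

$137,894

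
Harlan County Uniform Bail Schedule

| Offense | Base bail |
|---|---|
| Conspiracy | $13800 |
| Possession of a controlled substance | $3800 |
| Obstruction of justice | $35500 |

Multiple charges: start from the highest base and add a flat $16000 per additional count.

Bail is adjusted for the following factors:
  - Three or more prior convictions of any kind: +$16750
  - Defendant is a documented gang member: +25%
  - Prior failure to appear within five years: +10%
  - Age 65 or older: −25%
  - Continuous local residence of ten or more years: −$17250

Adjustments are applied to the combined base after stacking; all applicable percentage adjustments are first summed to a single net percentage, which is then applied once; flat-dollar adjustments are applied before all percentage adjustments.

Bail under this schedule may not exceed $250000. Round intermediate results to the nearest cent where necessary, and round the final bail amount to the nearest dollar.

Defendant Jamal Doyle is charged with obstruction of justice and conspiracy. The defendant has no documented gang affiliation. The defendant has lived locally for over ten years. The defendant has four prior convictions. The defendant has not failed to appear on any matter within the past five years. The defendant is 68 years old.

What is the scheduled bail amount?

Base amounts from the schedule: obstruction of justice $35500; conspiracy $13800.
Stacking rule: highest base plus $16000 per additional charge. Highest is obstruction of justice at $35500; 1 additional charge → +$16000. Combined base = $51500.
Three or more prior convictions of any kind (+$16750 flat): $51500 + $16750 = $68250.
Continuous local residence of ten or more years (−$17250 flat): $68250 − $17250 = $51000.
Age 65 or older (−25%): $51000 × 0.75 = $38250.
$38250 is within the $250000 maximum.

$38250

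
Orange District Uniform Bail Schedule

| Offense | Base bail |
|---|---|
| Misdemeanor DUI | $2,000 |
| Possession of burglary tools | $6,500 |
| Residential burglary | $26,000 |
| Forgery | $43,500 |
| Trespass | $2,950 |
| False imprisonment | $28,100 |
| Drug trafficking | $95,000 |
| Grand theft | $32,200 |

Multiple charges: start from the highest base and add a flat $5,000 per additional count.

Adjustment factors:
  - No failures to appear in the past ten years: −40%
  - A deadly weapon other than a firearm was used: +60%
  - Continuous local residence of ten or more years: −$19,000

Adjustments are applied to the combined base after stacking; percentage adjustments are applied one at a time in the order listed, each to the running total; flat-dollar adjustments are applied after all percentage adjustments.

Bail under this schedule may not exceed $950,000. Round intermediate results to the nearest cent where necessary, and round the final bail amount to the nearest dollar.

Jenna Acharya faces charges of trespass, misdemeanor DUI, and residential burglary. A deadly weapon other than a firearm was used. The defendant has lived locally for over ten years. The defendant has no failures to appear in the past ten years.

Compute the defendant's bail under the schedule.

Base amounts from the schedule: trespass $2,950; misdemeanor DUI $2,000; residential burglary $26,000.
Stacking rule: highest base plus $5,000 per additional charge. Highest is residential burglary at $26,000; 2 additional charges → +$10,000. Combined base = $36,000.
No failures to appear in the past ten years (−40%): $36,000 × 0.6 = $21,600.
A deadly weapon other than a firearm was used (+60%): $21,600 × 1.6 = $34,560.
Continuous local residence of ten or more years (−$19,000 flat): $34,560 − $19,000 = $15,560.
$15,560 is within the $950,000 maximum.

$15,560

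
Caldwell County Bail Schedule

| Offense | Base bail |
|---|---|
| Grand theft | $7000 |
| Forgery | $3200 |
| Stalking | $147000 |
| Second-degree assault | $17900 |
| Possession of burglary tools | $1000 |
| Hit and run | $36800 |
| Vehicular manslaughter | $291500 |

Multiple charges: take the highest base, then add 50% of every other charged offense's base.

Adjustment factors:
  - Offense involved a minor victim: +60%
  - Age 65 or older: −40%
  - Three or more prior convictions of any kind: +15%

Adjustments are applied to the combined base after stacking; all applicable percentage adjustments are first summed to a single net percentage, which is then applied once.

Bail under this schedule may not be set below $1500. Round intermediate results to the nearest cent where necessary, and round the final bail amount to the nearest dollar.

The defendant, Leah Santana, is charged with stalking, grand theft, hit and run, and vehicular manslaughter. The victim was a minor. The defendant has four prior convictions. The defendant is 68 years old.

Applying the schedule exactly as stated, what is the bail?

Base amounts from the schedule: stalking $147000; grand theft $7000; hit and run $36800; vehicular manslaughter $291500.
Stacking rule: highest base plus 50% of each additional charge. Highest is vehicular manslaughter at $291500. Additional: $147000 × 50% = $73500; $7000 × 50% = $3500; $36800 × 50% = $18400. Combined base = $291500 + $95400 = $386900.
Net percentage adjustment: +60% −40% +15% = +35%. $386900 × 1.35 = $522315.
$522315 is at or above the $1500 minimum.

$522315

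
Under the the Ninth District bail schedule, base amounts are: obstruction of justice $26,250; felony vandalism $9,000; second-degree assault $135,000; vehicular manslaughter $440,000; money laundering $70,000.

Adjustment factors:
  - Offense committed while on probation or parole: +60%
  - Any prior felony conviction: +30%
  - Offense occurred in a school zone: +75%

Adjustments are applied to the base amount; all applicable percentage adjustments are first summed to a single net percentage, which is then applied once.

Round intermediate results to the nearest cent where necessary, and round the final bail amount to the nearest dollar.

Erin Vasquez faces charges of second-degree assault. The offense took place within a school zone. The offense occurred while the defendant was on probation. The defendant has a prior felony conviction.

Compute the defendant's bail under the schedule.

$357,750

Base amounts from the schedule: second-degree assault $135,000.
Single charge. Combined base = $135,000.
Net percentage adjustment: +60% +30% +75% = +165%. $135,000 × 2.65 = $357,750.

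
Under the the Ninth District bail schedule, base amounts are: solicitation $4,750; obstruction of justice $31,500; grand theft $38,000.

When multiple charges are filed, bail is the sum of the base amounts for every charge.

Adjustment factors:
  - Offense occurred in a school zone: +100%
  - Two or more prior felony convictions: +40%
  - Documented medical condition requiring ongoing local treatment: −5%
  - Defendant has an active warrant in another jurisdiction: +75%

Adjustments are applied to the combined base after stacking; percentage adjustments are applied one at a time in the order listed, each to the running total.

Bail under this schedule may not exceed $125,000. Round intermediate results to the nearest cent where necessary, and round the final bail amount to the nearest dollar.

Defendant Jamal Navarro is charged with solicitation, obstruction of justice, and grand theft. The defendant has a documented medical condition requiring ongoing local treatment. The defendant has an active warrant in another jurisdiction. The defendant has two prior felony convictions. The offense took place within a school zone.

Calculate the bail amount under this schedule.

Base amounts from the schedule: solicitation $4,750; obstruction of justice $31,500; grand theft $38,000.
Stacking rule: sum of all bases. $4,750 + $31,500 + $38,000 = $74,250.
Offense occurred in a school zone (+100%): $74,250 × 2 = $148,500.
Two or more prior felony convictions (+40%): $148,500 × 1.4 = $207,900.
Documented medical condition requiring ongoing local treatment (−5%): $207,900 × 0.95 = $197,505.
Defendant has an active warrant in another jurisdiction (+75%): $197,505 × 1.75 = $345,633.75.
Result $345,633.75 exceeds the maximum of $125,000; bail is capped at $125,000.

$125,000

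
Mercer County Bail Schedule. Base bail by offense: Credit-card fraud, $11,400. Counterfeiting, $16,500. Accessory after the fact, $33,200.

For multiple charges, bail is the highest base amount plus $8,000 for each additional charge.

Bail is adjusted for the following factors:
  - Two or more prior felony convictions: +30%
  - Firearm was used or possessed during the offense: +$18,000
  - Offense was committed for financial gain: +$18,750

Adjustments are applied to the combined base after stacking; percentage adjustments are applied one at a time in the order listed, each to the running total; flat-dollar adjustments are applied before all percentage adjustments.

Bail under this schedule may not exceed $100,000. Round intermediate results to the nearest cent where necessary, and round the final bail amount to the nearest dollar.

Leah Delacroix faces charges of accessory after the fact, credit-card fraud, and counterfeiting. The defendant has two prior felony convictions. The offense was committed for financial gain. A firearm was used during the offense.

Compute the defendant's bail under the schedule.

$100,000

Base amounts from the schedule: accessory after the fact $33,200; credit-card fraud $11,400; counterfeiting $16,500.
Stacking rule: highest base plus $8,000 per additional charge. Highest is accessory after the fact at $33,200; 2 additional charges → +$16,000. Combined base = $49,200.
Firearm was used or possessed during the offense (+$18,000 flat): $49,200 + $18,000 = $67,200.
Offense was committed for financial gain (+$18,750 flat): $67,200 + $18,750 = $85,950.
Two or more prior felony convictions (+30%): $85,950 × 1.3 = $111,735.
Result $111,735 exceeds the maximum of $100,000; bail is capped at $100,000.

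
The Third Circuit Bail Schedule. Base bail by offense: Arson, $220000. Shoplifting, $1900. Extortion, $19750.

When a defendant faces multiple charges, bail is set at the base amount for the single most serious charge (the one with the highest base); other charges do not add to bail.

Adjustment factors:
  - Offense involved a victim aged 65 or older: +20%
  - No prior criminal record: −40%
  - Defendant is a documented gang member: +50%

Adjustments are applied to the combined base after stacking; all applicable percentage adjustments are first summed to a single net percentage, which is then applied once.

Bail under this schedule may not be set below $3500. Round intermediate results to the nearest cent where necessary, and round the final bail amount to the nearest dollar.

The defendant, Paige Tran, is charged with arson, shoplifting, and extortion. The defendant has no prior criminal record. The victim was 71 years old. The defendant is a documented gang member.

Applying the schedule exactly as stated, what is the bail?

$286000

Base amounts from the schedule: arson $220000; shoplifting $1900; extortion $19750.
Stacking rule: use the highest base only. Highest is arson at $220000. Combined base = $220000.
Net percentage adjustment: +20% −40% +50% = +30%. $220000 × 1.3 = $286000.
$286000 is at or above the $3500 minimum.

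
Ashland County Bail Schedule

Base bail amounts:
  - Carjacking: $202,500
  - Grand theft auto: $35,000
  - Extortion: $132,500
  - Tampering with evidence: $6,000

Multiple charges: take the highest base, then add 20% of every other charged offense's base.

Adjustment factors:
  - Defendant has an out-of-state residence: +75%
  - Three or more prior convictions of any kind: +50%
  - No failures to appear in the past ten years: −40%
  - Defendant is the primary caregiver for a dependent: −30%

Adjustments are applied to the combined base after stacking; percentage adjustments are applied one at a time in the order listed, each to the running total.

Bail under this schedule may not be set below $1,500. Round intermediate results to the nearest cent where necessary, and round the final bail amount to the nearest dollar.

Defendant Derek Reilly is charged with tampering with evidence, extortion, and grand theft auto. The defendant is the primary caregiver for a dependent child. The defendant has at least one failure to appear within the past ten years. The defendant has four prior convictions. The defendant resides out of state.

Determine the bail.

$258,536

Base amounts from the schedule: tampering with evidence $6,000; extortion $132,500; grand theft auto $35,000.
Stacking rule: highest base plus 20% of each additional charge. Highest is extortion at $132,500. Additional: $6,000 × 20% = $1,200; $35,000 × 20% = $7,000. Combined base = $132,500 + $8,200 = $140,700.
Defendant has an out-of-state residence (+75%): $140,700 × 1.75 = $246,225.
Three or more prior convictions of any kind (+50%): $246,225 × 1.5 = $369,337.50.
Defendant is the primary caregiver for a dependent (−30%): $369,337.50 × 0.7 = $258,536.25.
$258,536.25 is at or above the $1,500 minimum.
Rounded to the nearest dollar: $258,536.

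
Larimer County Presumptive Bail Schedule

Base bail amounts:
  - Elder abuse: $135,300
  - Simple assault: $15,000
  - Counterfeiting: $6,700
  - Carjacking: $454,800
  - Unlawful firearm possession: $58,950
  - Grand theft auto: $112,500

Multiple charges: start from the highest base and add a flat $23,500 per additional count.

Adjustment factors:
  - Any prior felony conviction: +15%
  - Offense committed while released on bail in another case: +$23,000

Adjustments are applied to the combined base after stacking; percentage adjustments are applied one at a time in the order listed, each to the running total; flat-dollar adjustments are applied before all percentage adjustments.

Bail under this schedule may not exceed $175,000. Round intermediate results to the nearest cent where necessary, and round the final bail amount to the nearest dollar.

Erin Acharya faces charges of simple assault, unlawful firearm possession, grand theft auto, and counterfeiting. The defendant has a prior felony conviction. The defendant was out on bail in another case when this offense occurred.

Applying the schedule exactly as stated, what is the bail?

$175,000

Base amounts from the schedule: simple assault $15,000; unlawful firearm possession $58,950; grand theft auto $112,500; counterfeiting $6,700.
Stacking rule: highest base plus $23,500 per additional charge. Highest is grand theft auto at $112,500; 3 additional charges → +$70,500. Combined base = $183,000.
Offense committed while released on bail in another case (+$23,000 flat): $183,000 + $23,000 = $206,000.
Any prior felony conviction (+15%): $206,000 × 1.15 = $236,900.
Result $236,900 exceeds the maximum of $175,000; bail is capped at $175,000.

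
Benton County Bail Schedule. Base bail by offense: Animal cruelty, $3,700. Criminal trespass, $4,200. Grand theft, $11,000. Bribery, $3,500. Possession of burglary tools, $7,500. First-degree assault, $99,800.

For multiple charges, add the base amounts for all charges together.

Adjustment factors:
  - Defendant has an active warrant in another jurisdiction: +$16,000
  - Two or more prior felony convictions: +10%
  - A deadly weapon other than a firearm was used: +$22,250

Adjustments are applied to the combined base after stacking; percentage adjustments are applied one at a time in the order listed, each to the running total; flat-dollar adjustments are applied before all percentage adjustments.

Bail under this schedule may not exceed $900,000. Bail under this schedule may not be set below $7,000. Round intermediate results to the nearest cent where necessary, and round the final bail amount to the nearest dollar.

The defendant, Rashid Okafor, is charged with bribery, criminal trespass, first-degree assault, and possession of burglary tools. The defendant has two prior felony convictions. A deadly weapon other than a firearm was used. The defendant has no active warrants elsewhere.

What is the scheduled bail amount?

Base amounts from the schedule: bribery $3,500; criminal trespass $4,200; first-degree assault $99,800; possession of burglary tools $7,500.
Stacking rule: sum of all bases. $3,500 + $4,200 + $99,800 + $7,500 = $115,000.
A deadly weapon other than a firearm was used (+$22,250 flat): $115,000 + $22,250 = $137,250.
Two or more prior felony convictions (+10%): $137,250 × 1.1 = $150,975.
$150,975 is within the $900,000 maximum.
$150,975 is at or above the $7,000 minimum.

$150,975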